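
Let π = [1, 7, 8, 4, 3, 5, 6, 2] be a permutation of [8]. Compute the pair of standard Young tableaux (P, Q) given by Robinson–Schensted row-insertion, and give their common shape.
P = [1, 2, 5, 6] / [3, 8] / [4] / [7];  Q = [1, 2, 3, 7] / [4, 6] / [5] / [8];  common shape = (4, 2, 1, 1)

Row-insert the values π_1, π_2, … into P one at a time, bumping the leftmost entry strictly greater than the inserted value down to the next row. The recording tableau Q records, in position (i, j), the step at which that cell was added to P.
  Insert 1 (step 1): P = [1];  Q = [1]
  Insert 7 (step 2): P = [1, 7];  Q = [1, 2]
  Insert 8 (step 3): P = [1, 7, 8];  Q = [1, 2, 3]
  Insert 4 (step 4): P = [1, 4, 8] / [7];  Q = [1, 2, 3] / [4]
  Insert 3 (step 5): P = [1, 3, 8] / [4] / [7];  Q = [1, 2, 3] / [4] / [5]
  Insert 5 (step 6): P = [1, 3, 5] / [4, 8] / [7];  Q = [1, 2, 3] / [4, 6] / [5]
  Insert 6 (step 7): P = [1, 3, 5, 6] / [4, 8] / [7];  Q = [1, 2, 3, 7] / [4, 6] / [5]
  Insert 2 (step 8): P = [1, 2, 5, 6] / [3, 8] / [4] / [7];  Q = [1, 2, 3, 7] / [4, 6] / [5] / [8]
Final shape: (4, 2, 1, 1).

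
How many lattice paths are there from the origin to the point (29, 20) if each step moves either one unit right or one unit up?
Number of paths = 28277527346376

A monotone lattice path from (0, 0) to (29, 20) consists of 29 east steps and 20 north steps in some order, so it is determined by which 29 of the 49 steps are east. The count is C(49, 29) = 28277527346376.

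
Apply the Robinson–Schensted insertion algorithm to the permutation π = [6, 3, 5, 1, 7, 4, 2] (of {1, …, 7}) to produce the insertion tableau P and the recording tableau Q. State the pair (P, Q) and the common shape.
P = [1, 2, 7] / [3, 4] / [5] / [6];  Q = [1, 3, 5] / [2, 6] / [4] / [7];  common shape = (3, 2, 1, 1)

Row-insert the values π_1, π_2, … into P one at a time, bumping the leftmost entry strictly greater than the inserted value down to the next row. The recording tableau Q records, in position (i, j), the step at which that cell was added to P.
  Insert 6 (step 1): P = [6];  Q = [1]
  Insert 3 (step 2): P = [3] / [6];  Q = [1] / [2]
  Insert 5 (step 3): P = [3, 5] / [6];  Q = [1, 3] / [2]
  Insert 1 (step 4): P = [1, 5] / [3] / [6];  Q = [1, 3] / [2] / [4]
  Insert 7 (step 5): P = [1, 5, 7] / [3] / [6];  Q = [1, 3, 5] / [2] / [4]
  Insert 4 (step 6): P = [1, 4, 7] / [3, 5] / [6];  Q = [1, 3, 5] / [2, 6] / [4]
  Insert 2 (step 7): P = [1, 2, 7] / [3, 4] / [5] / [6];  Q = [1, 3, 5] / [2, 6] / [4] / [7]
Final shape: (3, 2, 1, 1).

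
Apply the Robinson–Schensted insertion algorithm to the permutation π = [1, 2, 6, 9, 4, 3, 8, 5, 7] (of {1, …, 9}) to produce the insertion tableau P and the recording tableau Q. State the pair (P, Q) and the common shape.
P = [1, 2, 3, 5, 7] / [4, 8] / [6, 9];  Q = [1, 2, 3, 4, 9] / [5, 7] / [6, 8];  common shape = (5, 2, 2)

Row-insert the values π_1, π_2, … into P one at a time, bumping the leftmost entry strictly greater than the inserted value down to the next row. The recording tableau Q records, in position (i, j), the step at which that cell was added to P.
  Insert 1 (step 1): P = [1];  Q = [1]
  Insert 2 (step 2): P = [1, 2];  Q = [1, 2]
  Insert 6 (step 3): P = [1, 2, 6];  Q = [1, 2, 3]
  Insert 9 (step 4): P = [1, 2, 6, 9];  Q = [1, 2, 3, 4]
  Insert 4 (step 5): P = [1, 2, 4, 9] / [6];  Q = [1, 2, 3, 4] / [5]
  Insert 3 (step 6): P = [1, 2, 3, 9] / [4] / [6];  Q = [1, 2, 3, 4] / [5] / [6]
  Insert 8 (step 7): P = [1, 2, 3, 8] / [4, 9] / [6];  Q = [1, 2, 3, 4] / [5, 7] / [6]
  Insert 5 (step 8): P = [1, 2, 3, 5] / [4, 8] / [6, 9];  Q = [1, 2, 3, 4] / [5, 7] / [6, 8]
  Insert 7 (step 9): P = [1, 2, 3, 5, 7] / [4, 8] / [6, 9];  Q = [1, 2, 3, 4, 9] / [5, 7] / [6, 8]
Final shape: (5, 2, 2).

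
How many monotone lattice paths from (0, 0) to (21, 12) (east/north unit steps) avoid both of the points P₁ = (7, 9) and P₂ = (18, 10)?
Number of paths = 217179820

Inclusion–exclusion. Total paths: C(33, 21) = 354817320. Through P₁: C(16, 7)·C(17, 14) = 7779200. Through P₂: C(28, 18)·C(5, 3) = 131231100. Since P₁ is strictly southwest of P₂, a monotone path through both must visit P₁ then P₂; paths through both = C(16, 7)·C(12, 11)·C(5, 3) = 1372800. Avoid both = 354817320 − 7779200 − 131231100 + 1372800 = 217179820.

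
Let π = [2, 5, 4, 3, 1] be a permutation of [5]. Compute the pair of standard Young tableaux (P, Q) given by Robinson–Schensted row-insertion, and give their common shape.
P = [1, 3] / [2] / [4] / [5];  Q = [1, 2] / [3] / [4] / [5];  common shape = (2, 1, 1, 1)

Row-insert the values π_1, π_2, … into P one at a time, bumping the leftmost entry strictly greater than the inserted value down to the next row. The recording tableau Q records, in position (i, j), the step at which that cell was added to P.
  Insert 2 (step 1): P = [2];  Q = [1]
  Insert 5 (step 2): P = [2, 5];  Q = [1, 2]
  Insert 4 (step 3): P = [2, 4] / [5];  Q = [1, 2] / [3]
  Insert 3 (step 4): P = [2, 3] / [4] / [5];  Q = [1, 2] / [3] / [4]
  Insert 1 (step 5): P = [1, 3] / [2] / [4] / [5];  Q = [1, 2] / [3] / [4] / [5]
Final shape: (2, 1, 1, 1).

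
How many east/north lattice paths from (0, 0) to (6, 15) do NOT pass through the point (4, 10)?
Number of paths = 33243

Total paths from (0, 0) to (6, 15): C(21, 6) = 54264. Paths through (4, 10): (paths (0, 0) → (4, 10)) × (paths (4, 10) → (6, 15)) = C(14, 4) · C(7, 2) = 1001 · 21 = 21021. Avoidance count = 54264 − 21021 = 33243.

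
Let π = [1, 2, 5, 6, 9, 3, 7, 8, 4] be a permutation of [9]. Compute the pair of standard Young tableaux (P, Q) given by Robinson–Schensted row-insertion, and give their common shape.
P = [1, 2, 3, 4, 7, 8] / [5, 6] / [9];  Q = [1, 2, 3, 4, 5, 8] / [6, 7] / [9];  common shape = (6, 2, 1)

Row-insert the values π_1, π_2, … into P one at a time, bumping the leftmost entry strictly greater than the inserted value down to the next row. The recording tableau Q records, in position (i, j), the step at which that cell was added to P.
  Insert 1 (step 1): P = [1];  Q = [1]
  Insert 2 (step 2): P = [1, 2];  Q = [1, 2]
  Insert 5 (step 3): P = [1, 2, 5];  Q = [1, 2, 3]
  Insert 6 (step 4): P = [1, 2, 5, 6];  Q = [1, 2, 3, 4]
  Insert 9 (step 5): P = [1, 2, 5, 6, 9];  Q = [1, 2, 3, 4, 5]
  Insert 3 (step 6): P = [1, 2, 3, 6, 9] / [5];  Q = [1, 2, 3, 4, 5] / [6]
  Insert 7 (step 7): P = [1, 2, 3, 6, 7] / [5, 9];  Q = [1, 2, 3, 4, 5] / [6, 7]
  Insert 8 (step 8): P = [1, 2, 3, 6, 7, 8] / [5, 9];  Q = [1, 2, 3, 4, 5, 8] / [6, 7]
  Insert 4 (step 9): P = [1, 2, 3, 4, 7, 8] / [5, 6] / [9];  Q = [1, 2, 3, 4, 5, 8] / [6, 7] / [9]
Final shape: (6, 2, 1).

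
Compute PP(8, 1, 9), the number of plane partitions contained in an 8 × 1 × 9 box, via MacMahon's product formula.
PP(8, 1, 9) = 24310

Evaluate the triple product over i = 1..8, j = 1..1, k = 1..9. The factors are (2/1) · (3/2) · (4/3) · (5/4) · (6/5) · (7/6) · (8/7) · (9/8) · … (72 factors total). The numerators and denominators telescope so the product is an integer; carrying out the multiplication exactly gives PP(8, 1, 9) = 24310.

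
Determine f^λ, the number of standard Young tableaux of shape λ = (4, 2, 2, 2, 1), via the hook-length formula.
# SYT of shape (4, 2, 2, 2, 1) = 1155

Hook-length formula: f^λ = n! / Π hook(c), product over all cells c of the Young diagram. For λ = (4, 2, 2, 2, 1), n = 11 boxes. Hook lengths by row (left-to-right, top-to-bottom): [8, 6, 2, 1]; [5, 3]; [4, 2]; [3, 1]; [1]. Product of hooks = 34560. So f^λ = 11! / 34560 = 39916800 / 34560 = 1155.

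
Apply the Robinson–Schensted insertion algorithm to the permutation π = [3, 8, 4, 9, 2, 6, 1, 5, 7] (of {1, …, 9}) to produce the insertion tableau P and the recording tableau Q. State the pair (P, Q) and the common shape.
P = [1, 4, 5, 7] / [2, 6] / [3, 9] / [8];  Q = [1, 2, 4, 9] / [3, 6] / [5, 8] / [7];  common shape = (4, 2, 2, 1)

Row-insert the values π_1, π_2, … into P one at a time, bumping the leftmost entry strictly greater than the inserted value down to the next row. The recording tableau Q records, in position (i, j), the step at which that cell was added to P.
  Insert 3 (step 1): P = [3];  Q = [1]
  Insert 8 (step 2): P = [3, 8];  Q = [1, 2]
  Insert 4 (step 3): P = [3, 4] / [8];  Q = [1, 2] / [3]
  Insert 9 (step 4): P = [3, 4, 9] / [8];  Q = [1, 2, 4] / [3]
  Insert 2 (step 5): P = [2, 4, 9] / [3] / [8];  Q = [1, 2, 4] / [3] / [5]
  Insert 6 (step 6): P = [2, 4, 6] / [3, 9] / [8];  Q = [1, 2, 4] / [3, 6] / [5]
  Insert 1 (step 7): P = [1, 4, 6] / [2, 9] / [3] / [8];  Q = [1, 2, 4] / [3, 6] / [5] / [7]
  Insert 5 (step 8): P = [1, 4, 5] / [2, 6] / [3, 9] / [8];  Q = [1, 2, 4] / [3, 6] / [5, 8] / [7]
  Insert 7 (step 9): P = [1, 4, 5, 7] / [2, 6] / [3, 9] / [8];  Q = [1, 2, 4, 9] / [3, 6] / [5, 8] / [7]
Final shape: (4, 2, 2, 1).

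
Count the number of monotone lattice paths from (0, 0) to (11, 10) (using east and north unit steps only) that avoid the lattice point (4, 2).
Number of paths = 256191

Total paths from (0, 0) to (11, 10): C(21, 11) = 352716. Paths through (4, 2): (paths (0, 0) → (4, 2)) × (paths (4, 2) → (11, 10)) = C(6, 4) · C(15, 7) = 15 · 6435 = 96525. Avoidance count = 352716 − 96525 = 256191.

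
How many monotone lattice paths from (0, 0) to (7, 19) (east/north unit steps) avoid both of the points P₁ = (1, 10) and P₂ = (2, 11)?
Number of paths = 530673

Inclusion–exclusion. Total paths: C(26, 7) = 657800. Through P₁: C(11, 1)·C(15, 6) = 55055. Through P₂: C(13, 2)·C(13, 5) = 100386. Since P₁ is strictly southwest of P₂, a monotone path through both must visit P₁ then P₂; paths through both = C(11, 1)·C(2, 1)·C(13, 5) = 28314. Avoid both = 657800 − 55055 − 100386 + 28314 = 530673.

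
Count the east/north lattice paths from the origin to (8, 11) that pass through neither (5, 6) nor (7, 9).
Number of paths = 29250

Inclusion–exclusion. Total paths: C(19, 8) = 75582. Through P₁: C(11, 5)·C(8, 3) = 25872. Through P₂: C(16, 7)·C(3, 1) = 34320. Since P₁ is strictly southwest of P₂, a monotone path through both must visit P₁ then P₂; paths through both = C(11, 5)·C(5, 2)·C(3, 1) = 13860. Avoid both = 75582 − 25872 − 34320 + 13860 = 29250.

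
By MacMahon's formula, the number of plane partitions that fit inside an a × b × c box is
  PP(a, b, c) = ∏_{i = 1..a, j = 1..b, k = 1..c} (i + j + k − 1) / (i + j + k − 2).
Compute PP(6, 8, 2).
PP(6, 8, 2) = 2147145

Evaluate the triple product over i = 1..6, j = 1..8, k = 1..2. The factors are (2/1) · (3/2) · (3/2) · (4/3) · (4/3) · (5/4) · (5/4) · (6/5) · … (96 factors total). The numerators and denominators telescope so the product is an integer; carrying out the multiplication exactly gives PP(6, 8, 2) = 2147145.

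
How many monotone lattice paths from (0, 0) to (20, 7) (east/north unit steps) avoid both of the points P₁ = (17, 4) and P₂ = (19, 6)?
Number of paths = 485950

Inclusion–exclusion. Total paths: C(27, 20) = 888030. Through P₁: C(21, 17)·C(6, 3) = 119700. Through P₂: C(25, 19)·C(2, 1) = 354200. Since P₁ is strictly southwest of P₂, a monotone path through both must visit P₁ then P₂; paths through both = C(21, 17)·C(4, 2)·C(2, 1) = 71820. Avoid both = 888030 − 119700 − 354200 + 71820 = 485950.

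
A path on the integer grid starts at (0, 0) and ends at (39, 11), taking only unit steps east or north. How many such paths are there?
Number of paths = 37353738800

A monotone lattice path from (0, 0) to (39, 11) consists of 39 east steps and 11 north steps in some order, so it is determined by which 39 of the 50 steps are east. The count is C(50, 39) = 37353738800.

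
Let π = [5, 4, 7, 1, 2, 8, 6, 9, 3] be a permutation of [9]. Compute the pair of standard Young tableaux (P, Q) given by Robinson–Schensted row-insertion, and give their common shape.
P = [1, 2, 3, 9] / [4, 6, 8] / [5, 7];  Q = [1, 3, 6, 8] / [2, 5, 7] / [4, 9];  common shape = (4, 3, 2)

Row-insert the values π_1, π_2, … into P one at a time, bumping the leftmost entry strictly greater than the inserted value down to the next row. The recording tableau Q records, in position (i, j), the step at which that cell was added to P.
  Insert 5 (step 1): P = [5];  Q = [1]
  Insert 4 (step 2): P = [4] / [5];  Q = [1] / [2]
  Insert 7 (step 3): P = [4, 7] / [5];  Q = [1, 3] / [2]
  Insert 1 (step 4): P = [1, 7] / [4] / [5];  Q = [1, 3] / [2] / [4]
  Insert 2 (step 5): P = [1, 2] / [4, 7] / [5];  Q = [1, 3] / [2, 5] / [4]
  Insert 8 (step 6): P = [1, 2, 8] / [4, 7] / [5];  Q = [1, 3, 6] / [2, 5] / [4]
  Insert 6 (step 7): P = [1, 2, 6] / [4, 7, 8] / [5];  Q = [1, 3, 6] / [2, 5, 7] / [4]
  Insert 9 (step 8): P = [1, 2, 6, 9] / [4, 7, 8] / [5];  Q = [1, 3, 6, 8] / [2, 5, 7] / [4]
  Insert 3 (step 9): P = [1, 2, 3, 9] / [4, 6, 8] / [5, 7];  Q = [1, 3, 6, 8] / [2, 5, 7] / [4, 9]
Final shape: (4, 3, 2).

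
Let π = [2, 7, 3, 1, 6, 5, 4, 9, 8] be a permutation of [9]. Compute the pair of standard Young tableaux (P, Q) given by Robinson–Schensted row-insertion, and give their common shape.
P = [1, 3, 4, 8] / [2, 5, 9] / [6] / [7];  Q = [1, 2, 5, 8] / [3, 6, 9] / [4] / [7];  common shape = (4, 3, 1, 1)

Row-insert the values π_1, π_2, … into P one at a time, bumping the leftmost entry strictly greater than the inserted value down to the next row. The recording tableau Q records, in position (i, j), the step at which that cell was added to P.
  Insert 2 (step 1): P = [2];  Q = [1]
  Insert 7 (step 2): P = [2, 7];  Q = [1, 2]
  Insert 3 (step 3): P = [2, 3] / [7];  Q = [1, 2] / [3]
  Insert 1 (step 4): P = [1, 3] / [2] / [7];  Q = [1, 2] / [3] / [4]
  Insert 6 (step 5): P = [1, 3, 6] / [2] / [7];  Q = [1, 2, 5] / [3] / [4]
  Insert 5 (step 6): P = [1, 3, 5] / [2, 6] / [7];  Q = [1, 2, 5] / [3, 6] / [4]
  Insert 4 (step 7): P = [1, 3, 4] / [2, 5] / [6] / [7];  Q = [1, 2, 5] / [3, 6] / [4] / [7]
  Insert 9 (step 8): P = [1, 3, 4, 9] / [2, 5] / [6] / [7];  Q = [1, 2, 5, 8] / [3, 6] / [4] / [7]
  Insert 8 (step 9): P = [1, 3, 4, 8] / [2, 5, 9] / [6] / [7];  Q = [1, 2, 5, 8] / [3, 6, 9] / [4] / [7]
Final shape: (4, 3, 1, 1).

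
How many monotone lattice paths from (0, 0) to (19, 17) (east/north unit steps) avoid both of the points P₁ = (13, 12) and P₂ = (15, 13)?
Number of paths = 4666069800

Inclusion–exclusion. Total paths: C(36, 19) = 8597496600. Through P₁: C(25, 13)·C(11, 6) = 2402538600. Through P₂: C(28, 15)·C(8, 4) = 2620951200. Since P₁ is strictly southwest of P₂, a monotone path through both must visit P₁ then P₂; paths through both = C(25, 13)·C(3, 2)·C(8, 4) = 1092063000. Avoid both = 8597496600 − 2402538600 − 2620951200 + 1092063000 = 4666069800.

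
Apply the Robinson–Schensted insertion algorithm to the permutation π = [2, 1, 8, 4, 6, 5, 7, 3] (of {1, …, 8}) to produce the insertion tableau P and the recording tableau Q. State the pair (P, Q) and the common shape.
P = [1, 3, 5, 7] / [2, 4] / [6] / [8];  Q = [1, 3, 5, 7] / [2, 4] / [6] / [8];  common shape = (4, 2, 1, 1)

Row-insert the values π_1, π_2, … into P one at a time, bumping the leftmost entry strictly greater than the inserted value down to the next row. The recording tableau Q records, in position (i, j), the step at which that cell was added to P.
  Insert 2 (step 1): P = [2];  Q = [1]
  Insert 1 (step 2): P = [1] / [2];  Q = [1] / [2]
  Insert 8 (step 3): P = [1, 8] / [2];  Q = [1, 3] / [2]
  Insert 4 (step 4): P = [1, 4] / [2, 8];  Q = [1, 3] / [2, 4]
  Insert 6 (step 5): P = [1, 4, 6] / [2, 8];  Q = [1, 3, 5] / [2, 4]
  Insert 5 (step 6): P = [1, 4, 5] / [2, 6] / [8];  Q = [1, 3, 5] / [2, 4] / [6]
  Insert 7 (step 7): P = [1, 4, 5, 7] / [2, 6] / [8];  Q = [1, 3, 5, 7] / [2, 4] / [6]
  Insert 3 (step 8): P = [1, 3, 5, 7] / [2, 4] / [6] / [8];  Q = [1, 3, 5, 7] / [2, 4] / [6] / [8]
Final shape: (4, 2, 1, 1).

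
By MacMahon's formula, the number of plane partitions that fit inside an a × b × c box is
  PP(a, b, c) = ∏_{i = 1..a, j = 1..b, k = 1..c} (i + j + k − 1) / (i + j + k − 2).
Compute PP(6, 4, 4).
PP(6, 4, 4) = 9343620

Evaluate the triple product over i = 1..6, j = 1..4, k = 1..4. The factors are (2/1) · (3/2) · (4/3) · (5/4) · (3/2) · (4/3) · (5/4) · (6/5) · … (96 factors total). The numerators and denominators telescope so the product is an integer; carrying out the multiplication exactly gives PP(6, 4, 4) = 9343620.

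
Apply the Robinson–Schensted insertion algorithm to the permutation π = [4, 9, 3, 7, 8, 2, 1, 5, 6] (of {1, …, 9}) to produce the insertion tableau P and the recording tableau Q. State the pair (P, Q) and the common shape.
P = [1, 5, 6] / [2, 7, 8] / [3, 9] / [4];  Q = [1, 2, 5] / [3, 4, 9] / [6, 8] / [7];  common shape = (3, 3, 2, 1)

Row-insert the values π_1, π_2, … into P one at a time, bumping the leftmost entry strictly greater than the inserted value down to the next row. The recording tableau Q records, in position (i, j), the step at which that cell was added to P.
  Insert 4 (step 1): P = [4];  Q = [1]
  Insert 9 (step 2): P = [4, 9];  Q = [1, 2]
  Insert 3 (step 3): P = [3, 9] / [4];  Q = [1, 2] / [3]
  Insert 7 (step 4): P = [3, 7] / [4, 9];  Q = [1, 2] / [3, 4]
  Insert 8 (step 5): P = [3, 7, 8] / [4, 9];  Q = [1, 2, 5] / [3, 4]
  Insert 2 (step 6): P = [2, 7, 8] / [3, 9] / [4];  Q = [1, 2, 5] / [3, 4] / [6]
  Insert 1 (step 7): P = [1, 7, 8] / [2, 9] / [3] / [4];  Q = [1, 2, 5] / [3, 4] / [6] / [7]
  Insert 5 (step 8): P = [1, 5, 8] / [2, 7] / [3, 9] / [4];  Q = [1, 2, 5] / [3, 4] / [6, 8] / [7]
  Insert 6 (step 9): P = [1, 5, 6] / [2, 7, 8] / [3, 9] / [4];  Q = [1, 2, 5] / [3, 4, 9] / [6, 8] / [7]
Final shape: (3, 3, 2, 1).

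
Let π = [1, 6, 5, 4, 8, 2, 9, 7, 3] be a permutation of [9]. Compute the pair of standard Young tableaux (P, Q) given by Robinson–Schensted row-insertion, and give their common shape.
P = [1, 2, 3, 9] / [4, 7] / [5, 8] / [6];  Q = [1, 2, 5, 7] / [3, 8] / [4, 9] / [6];  common shape = (4, 2, 2, 1)

Row-insert the values π_1, π_2, … into P one at a time, bumping the leftmost entry strictly greater than the inserted value down to the next row. The recording tableau Q records, in position (i, j), the step at which that cell was added to P.
  Insert 1 (step 1): P = [1];  Q = [1]
  Insert 6 (step 2): P = [1, 6];  Q = [1, 2]
  Insert 5 (step 3): P = [1, 5] / [6];  Q = [1, 2] / [3]
  Insert 4 (step 4): P = [1, 4] / [5] / [6];  Q = [1, 2] / [3] / [4]
  Insert 8 (step 5): P = [1, 4, 8] / [5] / [6];  Q = [1, 2, 5] / [3] / [4]
  Insert 2 (step 6): P = [1, 2, 8] / [4] / [5] / [6];  Q = [1, 2, 5] / [3] / [4] / [6]
  Insert 9 (step 7): P = [1, 2, 8, 9] / [4] / [5] / [6];  Q = [1, 2, 5, 7] / [3] / [4] / [6]
  Insert 7 (step 8): P = [1, 2, 7, 9] / [4, 8] / [5] / [6];  Q = [1, 2, 5, 7] / [3, 8] / [4] / [6]
  Insert 3 (step 9): P = [1, 2, 3, 9] / [4, 7] / [5, 8] / [6];  Q = [1, 2, 5, 7] / [3, 8] / [4, 9] / [6]
Final shape: (4, 2, 2, 1).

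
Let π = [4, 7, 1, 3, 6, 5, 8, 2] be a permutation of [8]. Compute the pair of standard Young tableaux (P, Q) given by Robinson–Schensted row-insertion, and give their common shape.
P = [1, 2, 5, 8] / [3, 6] / [4] / [7];  Q = [1, 2, 5, 7] / [3, 4] / [6] / [8];  common shape = (4, 2, 1, 1)

Row-insert the values π_1, π_2, … into P one at a time, bumping the leftmost entry strictly greater than the inserted value down to the next row. The recording tableau Q records, in position (i, j), the step at which that cell was added to P.
  Insert 4 (step 1): P = [4];  Q = [1]
  Insert 7 (step 2): P = [4, 7];  Q = [1, 2]
  Insert 1 (step 3): P = [1, 7] / [4];  Q = [1, 2] / [3]
  Insert 3 (step 4): P = [1, 3] / [4, 7];  Q = [1, 2] / [3, 4]
  Insert 6 (step 5): P = [1, 3, 6] / [4, 7];  Q = [1, 2, 5] / [3, 4]
  Insert 5 (step 6): P = [1, 3, 5] / [4, 6] / [7];  Q = [1, 2, 5] / [3, 4] / [6]
  Insert 8 (step 7): P = [1, 3, 5, 8] / [4, 6] / [7];  Q = [1, 2, 5, 7] / [3, 4] / [6]
  Insert 2 (step 8): P = [1, 2, 5, 8] / [3, 6] / [4] / [7];  Q = [1, 2, 5, 7] / [3, 4] / [6] / [8]
Final shape: (4, 2, 1, 1).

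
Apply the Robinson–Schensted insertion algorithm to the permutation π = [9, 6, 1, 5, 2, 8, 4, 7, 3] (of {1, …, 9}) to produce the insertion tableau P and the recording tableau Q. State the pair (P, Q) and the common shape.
P = [1, 2, 3, 7] / [4, 8] / [5] / [6] / [9];  Q = [1, 4, 6, 8] / [2, 7] / [3] / [5] / [9];  common shape = (4, 2, 1, 1, 1)

Row-insert the values π_1, π_2, … into P one at a time, bumping the leftmost entry strictly greater than the inserted value down to the next row. The recording tableau Q records, in position (i, j), the step at which that cell was added to P.
  Insert 9 (step 1): P = [9];  Q = [1]
  Insert 6 (step 2): P = [6] / [9];  Q = [1] / [2]
  Insert 1 (step 3): P = [1] / [6] / [9];  Q = [1] / [2] / [3]
  Insert 5 (step 4): P = [1, 5] / [6] / [9];  Q = [1, 4] / [2] / [3]
  Insert 2 (step 5): P = [1, 2] / [5] / [6] / [9];  Q = [1, 4] / [2] / [3] / [5]
  Insert 8 (step 6): P = [1, 2, 8] / [5] / [6] / [9];  Q = [1, 4, 6] / [2] / [3] / [5]
  Insert 4 (step 7): P = [1, 2, 4] / [5, 8] / [6] / [9];  Q = [1, 4, 6] / [2, 7] / [3] / [5]
  Insert 7 (step 8): P = [1, 2, 4, 7] / [5, 8] / [6] / [9];  Q = [1, 4, 6, 8] / [2, 7] / [3] / [5]
  Insert 3 (step 9): P = [1, 2, 3, 7] / [4, 8] / [5] / [6] / [9];  Q = [1, 4, 6, 8] / [2, 7] / [3] / [5] / [9]
Final shape: (4, 2, 1, 1, 1).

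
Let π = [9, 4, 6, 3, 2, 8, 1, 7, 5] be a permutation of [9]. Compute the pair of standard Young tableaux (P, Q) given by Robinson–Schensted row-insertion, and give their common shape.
P = [1, 5, 7] / [2, 6] / [3, 8] / [4] / [9];  Q = [1, 3, 6] / [2, 8] / [4, 9] / [5] / [7];  common shape = (3, 2, 2, 1, 1)

Row-insert the values π_1, π_2, … into P one at a time, bumping the leftmost entry strictly greater than the inserted value down to the next row. The recording tableau Q records, in position (i, j), the step at which that cell was added to P.
  Insert 9 (step 1): P = [9];  Q = [1]
  Insert 4 (step 2): P = [4] / [9];  Q = [1] / [2]
  Insert 6 (step 3): P = [4, 6] / [9];  Q = [1, 3] / [2]
  Insert 3 (step 4): P = [3, 6] / [4] / [9];  Q = [1, 3] / [2] / [4]
  Insert 2 (step 5): P = [2, 6] / [3] / [4] / [9];  Q = [1, 3] / [2] / [4] / [5]
  Insert 8 (step 6): P = [2, 6, 8] / [3] / [4] / [9];  Q = [1, 3, 6] / [2] / [4] / [5]
  Insert 1 (step 7): P = [1, 6, 8] / [2] / [3] / [4] / [9];  Q = [1, 3, 6] / [2] / [4] / [5] / [7]
  Insert 7 (step 8): P = [1, 6, 7] / [2, 8] / [3] / [4] / [9];  Q = [1, 3, 6] / [2, 8] / [4] / [5] / [7]
  Insert 5 (step 9): P = [1, 5, 7] / [2, 6] / [3, 8] / [4] / [9];  Q = [1, 3, 6] / [2, 8] / [4, 9] / [5] / [7]
Final shape: (3, 2, 2, 1, 1).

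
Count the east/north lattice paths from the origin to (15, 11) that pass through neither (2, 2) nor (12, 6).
Number of paths = 4038392

Inclusion–exclusion. Total paths: C(26, 15) = 7726160. Through P₁: C(4, 2)·C(22, 13) = 2984520. Through P₂: C(18, 12)·C(8, 3) = 1039584. Since P₁ is strictly southwest of P₂, a monotone path through both must visit P₁ then P₂; paths through both = C(4, 2)·C(14, 10)·C(8, 3) = 336336. Avoid both = 7726160 − 2984520 − 1039584 + 336336 = 4038392.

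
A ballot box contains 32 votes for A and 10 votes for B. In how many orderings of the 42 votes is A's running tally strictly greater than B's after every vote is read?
Strict-lead orderings = 770755843

Total orderings of the 42 votes with 32 for A: C(42, 32) = 1471442973. By the Bertrand ballot formula (Cycle Lemma / reflection principle), the number of orderings in which A is strictly ahead of B throughout is (p − q)/(p + q) · C(p + q, p) = (32 − 10)/(32 + 10) · 1471442973 = 770755843.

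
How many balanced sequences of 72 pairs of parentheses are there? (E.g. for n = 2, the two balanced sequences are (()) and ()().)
C_72 = 20276890389709399862928998568254641025700

These balanced parentheses are counted by the Catalan number C_n = (1/(n + 1)) · C(2n, n). For n = 72: C_72 = (1/73) · C(144, 72) = 1480212998448786189993816895482588794876100/73 = 20276890389709399862928998568254641025700.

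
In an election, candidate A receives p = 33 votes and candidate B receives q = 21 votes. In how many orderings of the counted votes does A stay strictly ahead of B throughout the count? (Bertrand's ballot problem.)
Strict-lead orderings = 115631433392020

Total orderings of the 54 votes with 33 for A: C(54, 33) = 520341450264090. By the Bertrand ballot formula (Cycle Lemma / reflection principle), the number of orderings in which A is strictly ahead of B throughout is (p − q)/(p + q) · C(p + q, p) = (33 − 21)/(33 + 21) · 520341450264090 = 115631433392020.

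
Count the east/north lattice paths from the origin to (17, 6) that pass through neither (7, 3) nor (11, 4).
Number of paths = 45207

Inclusion–exclusion. Total paths: C(23, 17) = 100947. Through P₁: C(10, 7)·C(13, 10) = 34320. Through P₂: C(15, 11)·C(8, 6) = 38220. Since P₁ is strictly southwest of P₂, a monotone path through both must visit P₁ then P₂; paths through both = C(10, 7)·C(5, 4)·C(8, 6) = 16800. Avoid both = 100947 − 34320 − 38220 + 16800 = 45207.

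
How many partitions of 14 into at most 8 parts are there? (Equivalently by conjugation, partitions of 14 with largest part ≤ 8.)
p(14, parts ≤ 8) = 116

Partitions of 14 with all parts ≤ 8: 8+6, 8+5+1, 8+4+2, 8+4+1+1, 8+3+3, 8+3+2+1, 8+3+1+1+1, 8+2+2+2, 8+2+2+1+1, 8+2+1+1+1+1, 8+1+1+1+1+1+1, 7+7, 7+6+1, 7+5+2, 7+5+1+1, 7+4+3, 7+4+2+1, 7+4+1+1+1, 7+3+3+1, 7+3+2+2, 7+3+2+1+1, 7+3+1+1+1+1, 7+2+2+2+1, 7+2+2+1+1+1, 7+2+1+1+1+1+1, 7+1+1+1+1+1+1+1, 6+6+2, 6+6+1+1, 6+5+3, 6+5+2+1, … (116 total). Count = 116.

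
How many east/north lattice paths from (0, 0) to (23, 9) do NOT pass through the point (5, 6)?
Number of paths = 27434340

Total paths from (0, 0) to (23, 9): C(32, 23) = 28048800. Paths through (5, 6): (paths (0, 0) → (5, 6)) × (paths (5, 6) → (23, 9)) = C(11, 5) · C(21, 18) = 462 · 1330 = 614460. Avoidance count = 28048800 − 614460 = 27434340.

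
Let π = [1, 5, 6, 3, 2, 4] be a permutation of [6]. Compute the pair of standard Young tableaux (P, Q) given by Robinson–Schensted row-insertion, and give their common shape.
P = [1, 2, 4] / [3, 6] / [5];  Q = [1, 2, 3] / [4, 6] / [5];  common shape = (3, 2, 1)

Row-insert the values π_1, π_2, … into P one at a time, bumping the leftmost entry strictly greater than the inserted value down to the next row. The recording tableau Q records, in position (i, j), the step at which that cell was added to P.
  Insert 1 (step 1): P = [1];  Q = [1]
  Insert 5 (step 2): P = [1, 5];  Q = [1, 2]
  Insert 6 (step 3): P = [1, 5, 6];  Q = [1, 2, 3]
  Insert 3 (step 4): P = [1, 3, 6] / [5];  Q = [1, 2, 3] / [4]
  Insert 2 (step 5): P = [1, 2, 6] / [3] / [5];  Q = [1, 2, 3] / [4] / [5]
  Insert 4 (step 6): P = [1, 2, 4] / [3, 6] / [5];  Q = [1, 2, 3] / [4, 6] / [5]
Final shape: (3, 2, 1).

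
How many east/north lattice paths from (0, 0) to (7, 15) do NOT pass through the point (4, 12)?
Number of paths = 134144

Total paths from (0, 0) to (7, 15): C(22, 7) = 170544. Paths through (4, 12): (paths (0, 0) → (4, 12)) × (paths (4, 12) → (7, 15)) = C(16, 4) · C(6, 3) = 1820 · 20 = 36400. Avoidance count = 170544 − 36400 = 134144.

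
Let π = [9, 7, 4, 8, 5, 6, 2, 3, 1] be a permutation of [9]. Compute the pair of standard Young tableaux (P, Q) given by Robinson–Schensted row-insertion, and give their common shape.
P = [1, 3, 6] / [2, 5] / [4, 8] / [7] / [9];  Q = [1, 4, 6] / [2, 5] / [3, 8] / [7] / [9];  common shape = (3, 2, 2, 1, 1)

Row-insert the values π_1, π_2, … into P one at a time, bumping the leftmost entry strictly greater than the inserted value down to the next row. The recording tableau Q records, in position (i, j), the step at which that cell was added to P.
  Insert 9 (step 1): P = [9];  Q = [1]
  Insert 7 (step 2): P = [7] / [9];  Q = [1] / [2]
  Insert 4 (step 3): P = [4] / [7] / [9];  Q = [1] / [2] / [3]
  Insert 8 (step 4): P = [4, 8] / [7] / [9];  Q = [1, 4] / [2] / [3]
  Insert 5 (step 5): P = [4, 5] / [7, 8] / [9];  Q = [1, 4] / [2, 5] / [3]
  Insert 6 (step 6): P = [4, 5, 6] / [7, 8] / [9];  Q = [1, 4, 6] / [2, 5] / [3]
  Insert 2 (step 7): P = [2, 5, 6] / [4, 8] / [7] / [9];  Q = [1, 4, 6] / [2, 5] / [3] / [7]
  Insert 3 (step 8): P = [2, 3, 6] / [4, 5] / [7, 8] / [9];  Q = [1, 4, 6] / [2, 5] / [3, 8] / [7]
  Insert 1 (step 9): P = [1, 3, 6] / [2, 5] / [4, 8] / [7] / [9];  Q = [1, 4, 6] / [2, 5] / [3, 8] / [7] / [9]
Final shape: (3, 2, 2, 1, 1).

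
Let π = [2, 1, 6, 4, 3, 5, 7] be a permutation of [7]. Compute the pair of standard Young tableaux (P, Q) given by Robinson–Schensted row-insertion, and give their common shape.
P = [1, 3, 5, 7] / [2, 4] / [6];  Q = [1, 3, 6, 7] / [2, 4] / [5];  common shape = (4, 2, 1)

Row-insert the values π_1, π_2, … into P one at a time, bumping the leftmost entry strictly greater than the inserted value down to the next row. The recording tableau Q records, in position (i, j), the step at which that cell was added to P.
  Insert 2 (step 1): P = [2];  Q = [1]
  Insert 1 (step 2): P = [1] / [2];  Q = [1] / [2]
  Insert 6 (step 3): P = [1, 6] / [2];  Q = [1, 3] / [2]
  Insert 4 (step 4): P = [1, 4] / [2, 6];  Q = [1, 3] / [2, 4]
  Insert 3 (step 5): P = [1, 3] / [2, 4] / [6];  Q = [1, 3] / [2, 4] / [5]
  Insert 5 (step 6): P = [1, 3, 5] / [2, 4] / [6];  Q = [1, 3, 6] / [2, 4] / [5]
  Insert 7 (step 7): P = [1, 3, 5, 7] / [2, 4] / [6];  Q = [1, 3, 6, 7] / [2, 4] / [5]
Final shape: (4, 2, 1).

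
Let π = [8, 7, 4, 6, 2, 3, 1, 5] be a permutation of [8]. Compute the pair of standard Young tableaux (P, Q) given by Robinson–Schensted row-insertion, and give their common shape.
P = [1, 3, 5] / [2, 6] / [4] / [7] / [8];  Q = [1, 4, 8] / [2, 6] / [3] / [5] / [7];  common shape = (3, 2, 1, 1, 1)

Row-insert the values π_1, π_2, … into P one at a time, bumping the leftmost entry strictly greater than the inserted value down to the next row. The recording tableau Q records, in position (i, j), the step at which that cell was added to P.
  Insert 8 (step 1): P = [8];  Q = [1]
  Insert 7 (step 2): P = [7] / [8];  Q = [1] / [2]
  Insert 4 (step 3): P = [4] / [7] / [8];  Q = [1] / [2] / [3]
  Insert 6 (step 4): P = [4, 6] / [7] / [8];  Q = [1, 4] / [2] / [3]
  Insert 2 (step 5): P = [2, 6] / [4] / [7] / [8];  Q = [1, 4] / [2] / [3] / [5]
  Insert 3 (step 6): P = [2, 3] / [4, 6] / [7] / [8];  Q = [1, 4] / [2, 6] / [3] / [5]
  Insert 1 (step 7): P = [1, 3] / [2, 6] / [4] / [7] / [8];  Q = [1, 4] / [2, 6] / [3] / [5] / [7]
  Insert 5 (step 8): P = [1, 3, 5] / [2, 6] / [4] / [7] / [8];  Q = [1, 4, 8] / [2, 6] / [3] / [5] / [7]
Final shape: (3, 2, 1, 1, 1).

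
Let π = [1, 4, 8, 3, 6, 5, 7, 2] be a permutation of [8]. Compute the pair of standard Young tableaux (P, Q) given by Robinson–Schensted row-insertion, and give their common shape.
P = [1, 2, 5, 7] / [3, 6] / [4] / [8];  Q = [1, 2, 3, 7] / [4, 5] / [6] / [8];  common shape = (4, 2, 1, 1)

Row-insert the values π_1, π_2, … into P one at a time, bumping the leftmost entry strictly greater than the inserted value down to the next row. The recording tableau Q records, in position (i, j), the step at which that cell was added to P.
  Insert 1 (step 1): P = [1];  Q = [1]
  Insert 4 (step 2): P = [1, 4];  Q = [1, 2]
  Insert 8 (step 3): P = [1, 4, 8];  Q = [1, 2, 3]
  Insert 3 (step 4): P = [1, 3, 8] / [4];  Q = [1, 2, 3] / [4]
  Insert 6 (step 5): P = [1, 3, 6] / [4, 8];  Q = [1, 2, 3] / [4, 5]
  Insert 5 (step 6): P = [1, 3, 5] / [4, 6] / [8];  Q = [1, 2, 3] / [4, 5] / [6]
  Insert 7 (step 7): P = [1, 3, 5, 7] / [4, 6] / [8];  Q = [1, 2, 3, 7] / [4, 5] / [6]
  Insert 2 (step 8): P = [1, 2, 5, 7] / [3, 6] / [4] / [8];  Q = [1, 2, 3, 7] / [4, 5] / [6] / [8]
Final shape: (4, 2, 1, 1).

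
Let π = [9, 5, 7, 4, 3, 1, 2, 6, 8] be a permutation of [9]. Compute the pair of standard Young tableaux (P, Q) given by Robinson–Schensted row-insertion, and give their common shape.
P = [1, 2, 6, 8] / [3, 7] / [4] / [5] / [9];  Q = [1, 3, 8, 9] / [2, 7] / [4] / [5] / [6];  common shape = (4, 2, 1, 1, 1)

Row-insert the values π_1, π_2, … into P one at a time, bumping the leftmost entry strictly greater than the inserted value down to the next row. The recording tableau Q records, in position (i, j), the step at which that cell was added to P.
  Insert 9 (step 1): P = [9];  Q = [1]
  Insert 5 (step 2): P = [5] / [9];  Q = [1] / [2]
  Insert 7 (step 3): P = [5, 7] / [9];  Q = [1, 3] / [2]
  Insert 4 (step 4): P = [4, 7] / [5] / [9];  Q = [1, 3] / [2] / [4]
  Insert 3 (step 5): P = [3, 7] / [4] / [5] / [9];  Q = [1, 3] / [2] / [4] / [5]
  Insert 1 (step 6): P = [1, 7] / [3] / [4] / [5] / [9];  Q = [1, 3] / [2] / [4] / [5] / [6]
  Insert 2 (step 7): P = [1, 2] / [3, 7] / [4] / [5] / [9];  Q = [1, 3] / [2, 7] / [4] / [5] / [6]
  Insert 6 (step 8): P = [1, 2, 6] / [3, 7] / [4] / [5] / [9];  Q = [1, 3, 8] / [2, 7] / [4] / [5] / [6]
  Insert 8 (step 9): P = [1, 2, 6, 8] / [3, 7] / [4] / [5] / [9];  Q = [1, 3, 8, 9] / [2, 7] / [4] / [5] / [6]
Final shape: (4, 2, 1, 1, 1).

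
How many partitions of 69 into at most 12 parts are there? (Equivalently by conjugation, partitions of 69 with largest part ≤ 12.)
p(69, parts ≤ 12) = 934502

Use the recurrence p(n, m) = p(n, m−1) + p(n−m, m): either the largest part is < m (count p(n, m−1)) or the largest part is exactly m (remove one copy of m, count p(n−m, m)). With p(0, ·) = 1 this gives p(69, parts ≤ 12) = 934502. (By conjugating Young diagrams, this also counts partitions of 69 into at most 12 parts.)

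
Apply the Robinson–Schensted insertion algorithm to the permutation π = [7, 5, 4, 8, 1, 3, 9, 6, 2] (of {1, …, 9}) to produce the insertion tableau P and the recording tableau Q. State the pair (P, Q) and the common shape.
P = [1, 2, 6] / [3, 8, 9] / [4] / [5] / [7];  Q = [1, 4, 7] / [2, 6, 8] / [3] / [5] / [9];  common shape = (3, 3, 1, 1, 1)

Row-insert the values π_1, π_2, … into P one at a time, bumping the leftmost entry strictly greater than the inserted value down to the next row. The recording tableau Q records, in position (i, j), the step at which that cell was added to P.
  Insert 7 (step 1): P = [7];  Q = [1]
  Insert 5 (step 2): P = [5] / [7];  Q = [1] / [2]
  Insert 4 (step 3): P = [4] / [5] / [7];  Q = [1] / [2] / [3]
  Insert 8 (step 4): P = [4, 8] / [5] / [7];  Q = [1, 4] / [2] / [3]
  Insert 1 (step 5): P = [1, 8] / [4] / [5] / [7];  Q = [1, 4] / [2] / [3] / [5]
  Insert 3 (step 6): P = [1, 3] / [4, 8] / [5] / [7];  Q = [1, 4] / [2, 6] / [3] / [5]
  Insert 9 (step 7): P = [1, 3, 9] / [4, 8] / [5] / [7];  Q = [1, 4, 7] / [2, 6] / [3] / [5]
  Insert 6 (step 8): P = [1, 3, 6] / [4, 8, 9] / [5] / [7];  Q = [1, 4, 7] / [2, 6, 8] / [3] / [5]
  Insert 2 (step 9): P = [1, 2, 6] / [3, 8, 9] / [4] / [5] / [7];  Q = [1, 4, 7] / [2, 6, 8] / [3] / [5] / [9]
Final shape: (3, 3, 1, 1, 1).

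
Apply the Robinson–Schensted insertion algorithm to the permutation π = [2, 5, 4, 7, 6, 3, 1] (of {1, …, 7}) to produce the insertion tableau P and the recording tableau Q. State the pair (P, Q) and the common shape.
P = [1, 3, 6] / [2, 7] / [4] / [5];  Q = [1, 2, 4] / [3, 5] / [6] / [7];  common shape = (3, 2, 1, 1)

Row-insert the values π_1, π_2, … into P one at a time, bumping the leftmost entry strictly greater than the inserted value down to the next row. The recording tableau Q records, in position (i, j), the step at which that cell was added to P.
  Insert 2 (step 1): P = [2];  Q = [1]
  Insert 5 (step 2): P = [2, 5];  Q = [1, 2]
  Insert 4 (step 3): P = [2, 4] / [5];  Q = [1, 2] / [3]
  Insert 7 (step 4): P = [2, 4, 7] / [5];  Q = [1, 2, 4] / [3]
  Insert 6 (step 5): P = [2, 4, 6] / [5, 7];  Q = [1, 2, 4] / [3, 5]
  Insert 3 (step 6): P = [2, 3, 6] / [4, 7] / [5];  Q = [1, 2, 4] / [3, 5] / [6]
  Insert 1 (step 7): P = [1, 3, 6] / [2, 7] / [4] / [5];  Q = [1, 2, 4] / [3, 5] / [6] / [7]
Final shape: (3, 2, 1, 1).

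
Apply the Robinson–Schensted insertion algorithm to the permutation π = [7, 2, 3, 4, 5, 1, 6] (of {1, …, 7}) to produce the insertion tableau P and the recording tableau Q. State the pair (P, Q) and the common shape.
P = [1, 3, 4, 5, 6] / [2] / [7];  Q = [1, 3, 4, 5, 7] / [2] / [6];  common shape = (5, 1, 1)

Row-insert the values π_1, π_2, … into P one at a time, bumping the leftmost entry strictly greater than the inserted value down to the next row. The recording tableau Q records, in position (i, j), the step at which that cell was added to P.
  Insert 7 (step 1): P = [7];  Q = [1]
  Insert 2 (step 2): P = [2] / [7];  Q = [1] / [2]
  Insert 3 (step 3): P = [2, 3] / [7];  Q = [1, 3] / [2]
  Insert 4 (step 4): P = [2, 3, 4] / [7];  Q = [1, 3, 4] / [2]
  Insert 5 (step 5): P = [2, 3, 4, 5] / [7];  Q = [1, 3, 4, 5] / [2]
  Insert 1 (step 6): P = [1, 3, 4, 5] / [2] / [7];  Q = [1, 3, 4, 5] / [2] / [6]
  Insert 6 (step 7): P = [1, 3, 4, 5, 6] / [2] / [7];  Q = [1, 3, 4, 5, 7] / [2] / [6]
Final shape: (5, 1, 1).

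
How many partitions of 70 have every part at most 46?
p(70, parts ≤ 46) = 4082205

Use the recurrence p(n, m) = p(n, m−1) + p(n−m, m): either the largest part is < m (count p(n, m−1)) or the largest part is exactly m (remove one copy of m, count p(n−m, m)). With p(0, ·) = 1 this gives p(70, parts ≤ 46) = 4082205. (By conjugating Young diagrams, this also counts partitions of 70 into at most 46 parts.)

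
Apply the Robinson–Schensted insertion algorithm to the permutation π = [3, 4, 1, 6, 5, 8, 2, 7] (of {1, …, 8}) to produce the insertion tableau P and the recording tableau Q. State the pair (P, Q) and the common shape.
P = [1, 2, 5, 7] / [3, 4, 8] / [6];  Q = [1, 2, 4, 6] / [3, 5, 8] / [7];  common shape = (4, 3, 1)

Row-insert the values π_1, π_2, … into P one at a time, bumping the leftmost entry strictly greater than the inserted value down to the next row. The recording tableau Q records, in position (i, j), the step at which that cell was added to P.
  Insert 3 (step 1): P = [3];  Q = [1]
  Insert 4 (step 2): P = [3, 4];  Q = [1, 2]
  Insert 1 (step 3): P = [1, 4] / [3];  Q = [1, 2] / [3]
  Insert 6 (step 4): P = [1, 4, 6] / [3];  Q = [1, 2, 4] / [3]
  Insert 5 (step 5): P = [1, 4, 5] / [3, 6];  Q = [1, 2, 4] / [3, 5]
  Insert 8 (step 6): P = [1, 4, 5, 8] / [3, 6];  Q = [1, 2, 4, 6] / [3, 5]
  Insert 2 (step 7): P = [1, 2, 5, 8] / [3, 4] / [6];  Q = [1, 2, 4, 6] / [3, 5] / [7]
  Insert 7 (step 8): P = [1, 2, 5, 7] / [3, 4, 8] / [6];  Q = [1, 2, 4, 6] / [3, 5, 8] / [7]
Final shape: (4, 3, 1).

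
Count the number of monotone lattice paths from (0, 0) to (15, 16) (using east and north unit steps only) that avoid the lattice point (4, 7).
Number of paths = 245113395

Total paths from (0, 0) to (15, 16): C(31, 15) = 300540195. Paths through (4, 7): (paths (0, 0) → (4, 7)) × (paths (4, 7) → (15, 16)) = C(11, 4) · C(20, 11) = 330 · 167960 = 55426800. Avoidance count = 300540195 − 55426800 = 245113395.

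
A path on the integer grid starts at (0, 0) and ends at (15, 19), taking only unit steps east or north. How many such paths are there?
Number of paths = 1855967520

A monotone lattice path from (0, 0) to (15, 19) consists of 15 east steps and 19 north steps in some order, so it is determined by which 15 of the 34 steps are east. The count is C(34, 15) = 1855967520.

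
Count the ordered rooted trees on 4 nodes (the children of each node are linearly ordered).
C_3 = 5

These ordered rooted trees are counted by the Catalan number C_n = (1/(n + 1)) · C(2n, n). For n = 3: C_3 = (1/4) · C(6, 3) = 20/4 = 5.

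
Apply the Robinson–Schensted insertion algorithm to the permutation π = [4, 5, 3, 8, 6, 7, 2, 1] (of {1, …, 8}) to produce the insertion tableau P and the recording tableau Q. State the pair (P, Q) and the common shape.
P = [1, 5, 6, 7] / [2, 8] / [3] / [4];  Q = [1, 2, 4, 6] / [3, 5] / [7] / [8];  common shape = (4, 2, 1, 1)

Row-insert the values π_1, π_2, … into P one at a time, bumping the leftmost entry strictly greater than the inserted value down to the next row. The recording tableau Q records, in position (i, j), the step at which that cell was added to P.
  Insert 4 (step 1): P = [4];  Q = [1]
  Insert 5 (step 2): P = [4, 5];  Q = [1, 2]
  Insert 3 (step 3): P = [3, 5] / [4];  Q = [1, 2] / [3]
  Insert 8 (step 4): P = [3, 5, 8] / [4];  Q = [1, 2, 4] / [3]
  Insert 6 (step 5): P = [3, 5, 6] / [4, 8];  Q = [1, 2, 4] / [3, 5]
  Insert 7 (step 6): P = [3, 5, 6, 7] / [4, 8];  Q = [1, 2, 4, 6] / [3, 5]
  Insert 2 (step 7): P = [2, 5, 6, 7] / [3, 8] / [4];  Q = [1, 2, 4, 6] / [3, 5] / [7]
  Insert 1 (step 8): P = [1, 5, 6, 7] / [2, 8] / [3] / [4];  Q = [1, 2, 4, 6] / [3, 5] / [7] / [8]
Final shape: (4, 2, 1, 1).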